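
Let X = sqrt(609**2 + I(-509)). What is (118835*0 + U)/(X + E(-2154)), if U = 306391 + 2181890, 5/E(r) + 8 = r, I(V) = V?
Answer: 8966105870/577069699581 + 7753888356376*sqrt(92593)/577069699581 ≈ 4088.7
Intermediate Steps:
E(r) = 5/(-8 + r)
U = 2488281
X = 2*sqrt(92593) (X = sqrt(609**2 - 509) = sqrt(370881 - 509) = sqrt(370372) = 2*sqrt(92593) ≈ 608.58)
(118835*0 + U)/(X + E(-2154)) = (118835*0 + 2488281)/(2*sqrt(92593) + 5/(-8 - 2154)) = (0 + 2488281)/(2*sqrt(92593) + 5/(-2162)) = 2488281/(2*sqrt(92593) + 5*(-1/2162)) = 2488281/(2*sqrt(92593) - 5/2162) = 2488281/(-5/2162 + 2*sqrt(92593))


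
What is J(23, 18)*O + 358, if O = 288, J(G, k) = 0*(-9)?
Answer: 358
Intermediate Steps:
J(G, k) = 0
J(23, 18)*O + 358 = 0*288 + 358 = 0 + 358 = 358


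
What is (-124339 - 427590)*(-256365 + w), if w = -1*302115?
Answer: 308241307920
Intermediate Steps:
w = -302115
(-124339 - 427590)*(-256365 + w) = (-124339 - 427590)*(-256365 - 302115) = -551929*(-558480) = 308241307920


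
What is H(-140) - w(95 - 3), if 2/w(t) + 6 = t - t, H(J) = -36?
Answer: -107/3 ≈ -35.667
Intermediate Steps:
w(t) = -⅓ (w(t) = 2/(-6 + (t - t)) = 2/(-6 + 0) = 2/(-6) = 2*(-⅙) = -⅓)
H(-140) - w(95 - 3) = -36 - 1*(-⅓) = -36 + ⅓ = -107/3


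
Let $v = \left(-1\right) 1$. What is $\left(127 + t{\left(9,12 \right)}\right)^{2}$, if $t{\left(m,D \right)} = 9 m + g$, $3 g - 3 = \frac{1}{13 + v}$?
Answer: $\frac{56625625}{1296} \approx 43693.0$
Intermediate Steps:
$v = -1$
$g = \frac{37}{36}$ ($g = 1 + \frac{1}{3 \left(13 - 1\right)} = 1 + \frac{1}{3 \cdot 12} = 1 + \frac{1}{3} \cdot \frac{1}{12} = 1 + \frac{1}{36} = \frac{37}{36} \approx 1.0278$)
$t{\left(m,D \right)} = \frac{37}{36} + 9 m$ ($t{\left(m,D \right)} = 9 m + \frac{37}{36} = \frac{37}{36} + 9 m$)
$\left(127 + t{\left(9,12 \right)}\right)^{2} = \left(127 + \left(\frac{37}{36} + 9 \cdot 9\right)\right)^{2} = \left(127 + \left(\frac{37}{36} + 81\right)\right)^{2} = \left(127 + \frac{2953}{36}\right)^{2} = \left(\frac{7525}{36}\right)^{2} = \frac{56625625}{1296}$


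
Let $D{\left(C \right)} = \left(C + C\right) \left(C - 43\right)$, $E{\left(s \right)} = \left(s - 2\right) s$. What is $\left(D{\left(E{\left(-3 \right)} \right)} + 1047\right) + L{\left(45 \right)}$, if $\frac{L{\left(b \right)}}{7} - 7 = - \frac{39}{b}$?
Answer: $\frac{3749}{15} \approx 249.93$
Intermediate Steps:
$L{\left(b \right)} = 49 - \frac{273}{b}$ ($L{\left(b \right)} = 49 + 7 \left(- \frac{39}{b}\right) = 49 - \frac{273}{b}$)
$E{\left(s \right)} = s \left(-2 + s\right)$ ($E{\left(s \right)} = \left(-2 + s\right) s = s \left(-2 + s\right)$)
$D{\left(C \right)} = 2 C \left(-43 + C\right)$
$\left(D{\left(E{\left(-3 \right)} \right)} + 1047\right) + L{\left(45 \right)} = \left(2 \left(- 3 \left(-2 - 3\right)\right) \left(-43 - 3 \left(-2 - 3\right)\right) + 1047\right) + \left(49 - \frac{273}{45}\right) = \left(2 \left(\left(-3\right) \left(-5\right)\right) \left(-43 - -15\right) + 1047\right) + \left(49 - \frac{91}{15}\right) = \left(2 \cdot 15 \left(-43 + 15\right) + 1047\right) + \left(49 - \frac{91}{15}\right) = \left(2 \cdot 15 \left(-28\right) + 1047\right) + \frac{644}{15} = \left(-840 + 1047\right) + \frac{644}{15} = 207 + \frac{644}{15} = \frac{3749}{15}$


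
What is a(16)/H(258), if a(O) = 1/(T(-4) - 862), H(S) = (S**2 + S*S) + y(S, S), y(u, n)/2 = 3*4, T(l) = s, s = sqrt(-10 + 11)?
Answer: -1/114643872 ≈ -8.7227e-9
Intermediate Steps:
s = 1 (s = sqrt(1) = 1)
T(l) = 1
y(u, n) = 24 (y(u, n) = 2*(3*4) = 2*12 = 24)
H(S) = 24 + 2*S**2 (H(S) = (S**2 + S*S) + 24 = (S**2 + S**2) + 24 = 2*S**2 + 24 = 24 + 2*S**2)
a(O) = -1/861 (a(O) = 1/(1 - 862) = 1/(-861) = -1/861)
a(16)/H(258) = -1/(861*(24 + 2*258**2)) = -1/(861*(24 + 2*66564)) = -1/(861*(24 + 133128)) = -1/861/133152 = -1/861*1/133152 = -1/114643872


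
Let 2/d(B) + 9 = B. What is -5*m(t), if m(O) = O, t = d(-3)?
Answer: ⅚ ≈ 0.83333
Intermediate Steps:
d(B) = 2/(-9 + B)
t = -⅙ (t = 2/(-9 - 3) = 2/(-12) = 2*(-1/12) = -⅙ ≈ -0.16667)
-5*m(t) = -5*(-⅙) = ⅚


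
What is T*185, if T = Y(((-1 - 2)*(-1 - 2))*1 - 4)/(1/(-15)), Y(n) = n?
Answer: -13875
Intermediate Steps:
T = -75 (T = (((-1 - 2)*(-1 - 2))*1 - 4)/(1/(-15)) = (-3*(-3)*1 - 4)/(-1/15) = (9*1 - 4)*(-15) = (9 - 4)*(-15) = 5*(-15) = -75)
T*185 = -75*185 = -13875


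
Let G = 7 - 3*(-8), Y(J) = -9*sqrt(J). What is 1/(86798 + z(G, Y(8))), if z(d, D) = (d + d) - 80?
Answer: 1/86780 ≈ 1.1523e-5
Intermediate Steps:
G = 31 (G = 7 + 24 = 31)
z(d, D) = -80 + 2*d (z(d, D) = 2*d - 80 = -80 + 2*d)
1/(86798 + z(G, Y(8))) = 1/(86798 + (-80 + 2*31)) = 1/(86798 + (-80 + 62)) = 1/(86798 - 18) = 1/86780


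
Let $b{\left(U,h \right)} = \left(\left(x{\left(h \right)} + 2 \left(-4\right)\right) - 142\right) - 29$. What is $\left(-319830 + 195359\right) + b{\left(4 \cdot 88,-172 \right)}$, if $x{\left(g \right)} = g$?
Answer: $-124822$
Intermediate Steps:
$b{\left(U,h \right)} = -179 + h$ ($b{\left(U,h \right)} = \left(\left(h + 2 \left(-4\right)\right) - 142\right) - 29 = \left(\left(h - 8\right) - 142\right) - 29 = \left(\left(-8 + h\right) - 142\right) - 29 = \left(-150 + h\right) - 29 = -179 + h$)
$\left(-319830 + 195359\right) + b{\left(4 \cdot 88,-172 \right)} = \left(-319830 + 195359\right) - 351 = -124471 - 351 = -124822$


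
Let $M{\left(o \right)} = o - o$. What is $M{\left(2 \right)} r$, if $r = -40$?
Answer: $0$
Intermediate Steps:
$M{\left(o \right)} = 0$
$M{\left(2 \right)} r = 0 \left(-40\right) = 0$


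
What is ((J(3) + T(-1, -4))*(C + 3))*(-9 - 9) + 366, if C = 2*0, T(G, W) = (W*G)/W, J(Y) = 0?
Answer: 420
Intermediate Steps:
T(G, W) = G (T(G, W) = (G*W)/W = G)
C = 0
((J(3) + T(-1, -4))*(C + 3))*(-9 - 9) + 366 = ((0 - 1)*(0 + 3))*(-9 - 9) + 366 = -1*3*(-18) + 366 = -3*(-18) + 366 = 54 + 366 = 420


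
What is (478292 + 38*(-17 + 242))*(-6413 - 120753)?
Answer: -61909749772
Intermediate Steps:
(478292 + 38*(-17 + 242))*(-6413 - 120753) = (478292 + 38*225)*(-127166) = (478292 + 8550)*(-127166) = 486842*(-127166) = -61909749772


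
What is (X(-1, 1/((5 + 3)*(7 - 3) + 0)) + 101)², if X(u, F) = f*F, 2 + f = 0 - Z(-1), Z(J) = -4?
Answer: 2614689/256 ≈ 10214.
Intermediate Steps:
f = 2 (f = -2 + (0 - 1*(-4)) = -2 + (0 + 4) = -2 + 4 = 2)
X(u, F) = 2*F
(X(-1, 1/((5 + 3)*(7 - 3) + 0)) + 101)² = (2/((5 + 3)*(7 - 3) + 0) + 101)² = (2/(8*4 + 0) + 101)² = (2/(32 + 0) + 101)² = (2/32 + 101)² = (2*(1/32) + 101)² = (1/16 + 101)² = (1617/16)² = 2614689/256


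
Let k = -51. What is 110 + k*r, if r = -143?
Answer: 7403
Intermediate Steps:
110 + k*r = 110 - 51*(-143) = 110 + 7293 = 7403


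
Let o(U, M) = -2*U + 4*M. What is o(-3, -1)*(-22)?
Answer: -44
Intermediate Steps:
o(-3, -1)*(-22) = (-2*(-3) + 4*(-1))*(-22) = (6 - 4)*(-22) = 2*(-22) = -44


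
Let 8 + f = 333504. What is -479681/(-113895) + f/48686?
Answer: 30668638043/2772545985 ≈ 11.062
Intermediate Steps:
f = 333496 (f = -8 + 333504 = 333496)
-479681/(-113895) + f/48686 = -479681/(-113895) + 333496/48686 = -479681*(-1/113895) + 333496*(1/48686) = 479681/113895 + 166748/24343 = 30668638043/2772545985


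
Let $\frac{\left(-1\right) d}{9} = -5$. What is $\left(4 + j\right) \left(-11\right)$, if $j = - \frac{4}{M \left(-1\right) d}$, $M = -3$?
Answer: $- \frac{5896}{135} \approx -43.674$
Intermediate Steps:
$d = 45$ ($d = \left(-9\right) \left(-5\right) = 45$)
$j = - \frac{4}{135}$ ($j = - \frac{4}{\left(-3\right) \left(-1\right) 45} = - \frac{4}{3 \cdot 45} = - \frac{4}{135} \approx -0.02963$)
$\left(4 + j\right) \left(-11\right) = \left(4 - \frac{4}{135}\right) \left(-11\right) = \frac{536}{135} \left(-11\right) = - \frac{5896}{135}$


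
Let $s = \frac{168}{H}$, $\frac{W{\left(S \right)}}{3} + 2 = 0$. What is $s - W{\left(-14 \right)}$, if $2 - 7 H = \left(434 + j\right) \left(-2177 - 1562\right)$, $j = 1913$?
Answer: $\frac{17551262}{2925145} \approx 6.0001$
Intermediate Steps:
$H = \frac{8775435}{7}$ ($H = \frac{2}{7} - \frac{\left(434 + 1913\right) \left(-2177 - 1562\right)}{7} = \frac{2}{7} - \frac{2347 \left(-3739\right)}{7} = \frac{2}{7} - - \frac{8775433}{7} = \frac{2}{7} + \frac{8775433}{7} = \frac{8775435}{7} \approx 1.2536 \cdot 10^{6}$)
$W{\left(S \right)} = -6$ ($W{\left(S \right)} = -6 + 3 \cdot 0 = -6 + 0 = -6$)
$s = \frac{392}{2925145}$ ($s = \frac{168}{\frac{8775435}{7}} = 168 \cdot \frac{7}{8775435} = \frac{392}{2925145} \approx 0.00013401$)
$s - W{\left(-14 \right)} = \frac{392}{2925145} - -6 = \frac{392}{2925145} + 6 = \frac{17551262}{2925145}$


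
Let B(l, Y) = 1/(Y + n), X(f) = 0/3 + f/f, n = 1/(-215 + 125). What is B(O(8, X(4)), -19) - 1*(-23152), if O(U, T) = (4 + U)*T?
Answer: 39612982/1711 ≈ 23152.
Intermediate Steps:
n = -1/90 (n = 1/(-90) = -1/90 ≈ -0.011111)
X(f) = 1 (X(f) = 0*(⅓) + 1 = 0 + 1 = 1)
O(U, T) = T*(4 + U)
B(l, Y) = 1/(-1/90 + Y) (B(l, Y) = 1/(Y - 1/90) = 1/(-1/90 + Y))
B(O(8, X(4)), -19) - 1*(-23152) = 90/(-1 + 90*(-19)) - 1*(-23152) = 90/(-1 - 1710) + 23152 = 90/(-1711) + 23152 = 90*(-1/1711) + 23152 = -90/1711 + 23152 = 39612982/1711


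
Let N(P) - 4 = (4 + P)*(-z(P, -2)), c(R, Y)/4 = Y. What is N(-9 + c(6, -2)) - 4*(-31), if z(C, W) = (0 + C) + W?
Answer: -119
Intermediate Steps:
z(C, W) = C + W
c(R, Y) = 4*Y
N(P) = 4 + (2 - P)*(4 + P) (N(P) = 4 + (4 + P)*(-(P - 2)) = 4 + (4 + P)*(-(-2 + P)) = 4 + (4 + P)*(2 - P) = 4 + (2 - P)*(4 + P))
N(-9 + c(6, -2)) - 4*(-31) = (12 - (-9 + 4*(-2))² - 2*(-9 + 4*(-2))) - 4*(-31) = (12 - (-9 - 8)² - 2*(-9 - 8)) - 1*(-124) = (12 - 1*(-17)² - 2*(-17)) + 124 = (12 - 1*289 + 34) + 124 = (12 - 289 + 34) + 124 = -243 + 124 = -119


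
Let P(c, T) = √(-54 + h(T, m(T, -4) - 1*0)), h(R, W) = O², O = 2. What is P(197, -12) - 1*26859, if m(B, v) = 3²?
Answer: -26859 + 5*I*√2 ≈ -26859.0 + 7.0711*I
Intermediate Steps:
m(B, v) = 9
h(R, W) = 4 (h(R, W) = 2² = 4)
P(c, T) = 5*I*√2 (P(c, T) = √(-54 + 4) = √(-50) = 5*I*√2)
P(197, -12) - 1*26859 = 5*I*√2 - 1*26859 = 5*I*√2 - 26859 = -26859 + 5*I*√2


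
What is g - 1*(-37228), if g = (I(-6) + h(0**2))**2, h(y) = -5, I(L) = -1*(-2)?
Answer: 37237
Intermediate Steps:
I(L) = 2
g = 9 (g = (2 - 5)**2 = (-3)**2 = 9)
g - 1*(-37228) = 9 - 1*(-37228) = 9 + 37228 = 37237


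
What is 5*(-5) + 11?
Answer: -14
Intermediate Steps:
5*(-5) + 11 = -25 + 11 = -14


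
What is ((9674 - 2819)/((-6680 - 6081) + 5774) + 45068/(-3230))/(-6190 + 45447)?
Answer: -173907/457147765 ≈ -0.00038042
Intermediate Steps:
((9674 - 2819)/((-6680 - 6081) + 5774) + 45068/(-3230))/(-6190 + 45447) = (6855/(-12761 + 5774) + 45068*(-1/3230))/39257 = (6855/(-6987) - 1186/85)*(1/39257) = (6855*(-1/6987) - 1186/85)*(1/39257) = (-2285/2329 - 1186/85)*(1/39257) = -173907/11645*1/39257 = -173907/457147765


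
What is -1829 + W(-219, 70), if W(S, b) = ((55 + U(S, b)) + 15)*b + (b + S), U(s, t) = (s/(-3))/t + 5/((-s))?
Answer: 656255/219 ≈ 2996.6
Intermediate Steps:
U(s, t) = -5/s - s/(3*t) (U(s, t) = (s*(-⅓))/t + 5*(-1/s) = (-s/3)/t - 5/s = -s/(3*t) - 5/s = -5/s - s/(3*t))
W(S, b) = S + b + b*(70 - 5/S - S/(3*b)) (W(S, b) = ((55 + (-5/S - S/(3*b))) + 15)*b + (b + S) = ((55 - 5/S - S/(3*b)) + 15)*b + (S + b) = (70 - 5/S - S/(3*b))*b + (S + b) = b*(70 - 5/S - S/(3*b)) + (S + b) = S + b + b*(70 - 5/S - S/(3*b)))
-1829 + W(-219, 70) = -1829 + (71*70 + (⅔)*(-219) - 5*70/(-219)) = -1829 + (4970 - 146 - 5*70*(-1/219)) = -1829 + (4970 - 146 + 350/219) = -1829 + 1056806/219 = 656255/219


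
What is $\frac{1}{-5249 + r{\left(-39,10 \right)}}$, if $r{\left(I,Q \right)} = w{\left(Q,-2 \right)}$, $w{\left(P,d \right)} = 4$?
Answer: $- \frac{1}{5245} \approx -0.00019066$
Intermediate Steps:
$r{\left(I,Q \right)} = 4$
$\frac{1}{-5249 + r{\left(-39,10 \right)}} = \frac{1}{-5249 + 4} = \frac{1}{-5245} = - \frac{1}{5245}$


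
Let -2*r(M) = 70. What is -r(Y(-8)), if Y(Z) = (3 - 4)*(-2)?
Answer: 35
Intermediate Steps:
Y(Z) = 2 (Y(Z) = -1*(-2) = 2)
r(M) = -35 (r(M) = -½*70 = -35)
-r(Y(-8)) = -1*(-35) = 35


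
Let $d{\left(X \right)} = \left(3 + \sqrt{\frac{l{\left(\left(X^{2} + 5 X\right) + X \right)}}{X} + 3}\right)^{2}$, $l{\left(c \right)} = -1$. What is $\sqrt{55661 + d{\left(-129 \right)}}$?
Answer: $\frac{\sqrt{926454522 + 1548 \sqrt{12513}}}{129} \approx 235.97$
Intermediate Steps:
$d{\left(X \right)} = \left(3 + \sqrt{3 - \frac{1}{X}}\right)^{2}$ ($d{\left(X \right)} = \left(3 + \sqrt{- \frac{1}{X} + 3}\right)^{2} = \left(3 + \sqrt{3 - \frac{1}{X}}\right)^{2}$)
$\sqrt{55661 + d{\left(-129 \right)}} = \sqrt{55661 + \left(3 + \sqrt{3 - \frac{1}{-129}}\right)^{2}} = \sqrt{55661 + \left(3 + \sqrt{3 - - \frac{1}{129}}\right)^{2}} = \sqrt{55661 + \left(3 + \sqrt{3 + \frac{1}{129}}\right)^{2}} = \sqrt{55661 + \left(3 + \sqrt{\frac{388}{129}}\right)^{2}} = \sqrt{55661 + \left(3 + \frac{2 \sqrt{12513}}{129}\right)^{2}}$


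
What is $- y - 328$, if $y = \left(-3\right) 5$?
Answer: $-313$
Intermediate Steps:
$y = -15$
$- y - 328 = \left(-1\right) \left(-15\right) - 328 = 15 - 328 = -313$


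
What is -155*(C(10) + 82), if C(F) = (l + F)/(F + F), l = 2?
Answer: -12803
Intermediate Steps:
C(F) = (2 + F)/(2*F) (C(F) = (2 + F)/(F + F) = (2 + F)/((2*F)) = (2 + F)*(1/(2*F)) = (2 + F)/(2*F))
-155*(C(10) + 82) = -155*((½)*(2 + 10)/10 + 82) = -155*((½)*(⅒)*12 + 82) = -155*(⅗ + 82) = -155*413/5 = -12803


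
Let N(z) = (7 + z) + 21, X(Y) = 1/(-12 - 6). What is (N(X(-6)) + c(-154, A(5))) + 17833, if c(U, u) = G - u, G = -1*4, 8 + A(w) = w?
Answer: 321479/18 ≈ 17860.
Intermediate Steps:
A(w) = -8 + w
G = -4
c(U, u) = -4 - u
X(Y) = -1/18 (X(Y) = 1/(-18) = -1/18)
N(z) = 28 + z
(N(X(-6)) + c(-154, A(5))) + 17833 = ((28 - 1/18) + (-4 - (-8 + 5))) + 17833 = (503/18 + (-4 - 1*(-3))) + 17833 = (503/18 + (-4 + 3)) + 17833 = (503/18 - 1) + 17833 = 485/18 + 17833 = 321479/18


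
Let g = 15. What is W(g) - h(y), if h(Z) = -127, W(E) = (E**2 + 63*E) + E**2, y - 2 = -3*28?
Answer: 1522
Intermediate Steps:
y = -82 (y = 2 - 3*28 = 2 - 84 = -82)
W(E) = 2*E**2 + 63*E
W(g) - h(y) = 15*(63 + 2*15) - 1*(-127) = 15*(63 + 30) + 127 = 15*93 + 127 = 1395 + 127 = 1522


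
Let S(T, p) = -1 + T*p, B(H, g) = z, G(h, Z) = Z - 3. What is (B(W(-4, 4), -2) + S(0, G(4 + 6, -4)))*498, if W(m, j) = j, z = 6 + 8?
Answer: 6474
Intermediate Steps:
z = 14
G(h, Z) = -3 + Z
B(H, g) = 14
(B(W(-4, 4), -2) + S(0, G(4 + 6, -4)))*498 = (14 + (-1 + 0*(-3 - 4)))*498 = (14 + (-1 + 0*(-7)))*498 = (14 + (-1 + 0))*498 = (14 - 1)*498 = 13*498 = 6474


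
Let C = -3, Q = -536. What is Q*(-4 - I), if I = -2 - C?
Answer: 2680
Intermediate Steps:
I = 1 (I = -2 - 1*(-3) = -2 + 3 = 1)
Q*(-4 - I) = -536*(-4 - 1*1) = -536*(-4 - 1) = -536*(-5) = 2680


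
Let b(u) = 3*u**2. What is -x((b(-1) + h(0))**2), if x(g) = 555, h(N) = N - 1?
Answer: -555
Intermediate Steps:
h(N) = -1 + N
-x((b(-1) + h(0))**2) = -1*555 = -555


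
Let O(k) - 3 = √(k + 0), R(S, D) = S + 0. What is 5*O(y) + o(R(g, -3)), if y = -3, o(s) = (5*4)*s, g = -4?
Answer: -65 + 5*I*√3 ≈ -65.0 + 8.6602*I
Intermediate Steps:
R(S, D) = S
o(s) = 20*s
O(k) = 3 + √k (O(k) = 3 + √(k + 0) = 3 + √k)
5*O(y) + o(R(g, -3)) = 5*(3 + √(-3)) + 20*(-4) = 5*(3 + I*√3) - 80 = (15 + 5*I*√3) - 80 = -65 + 5*I*√3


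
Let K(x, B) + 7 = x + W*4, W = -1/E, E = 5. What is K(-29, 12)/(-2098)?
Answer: 92/5245 ≈ 0.017541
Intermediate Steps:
W = -⅕ (W = -1/5 = -1*⅕ = -⅕ ≈ -0.20000)
K(x, B) = -39/5 + x (K(x, B) = -7 + (x - ⅕*4) = -7 + (x - ⅘) = -7 + (-⅘ + x) = -39/5 + x)
K(-29, 12)/(-2098) = (-39/5 - 29)/(-2098) = -184/5*(-1/2098) = 92/5245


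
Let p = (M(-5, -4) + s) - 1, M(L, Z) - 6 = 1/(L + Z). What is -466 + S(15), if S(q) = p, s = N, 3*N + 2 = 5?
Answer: -4141/9 ≈ -460.11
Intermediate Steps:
N = 1 (N = -⅔ + (⅓)*5 = -⅔ + 5/3 = 1)
s = 1
M(L, Z) = 6 + 1/(L + Z)
p = 53/9 (p = ((1 + 6*(-5) + 6*(-4))/(-5 - 4) + 1) - 1 = ((1 - 30 - 24)/(-9) + 1) - 1 = (-⅑*(-53) + 1) - 1 = (53/9 + 1) - 1 = 62/9 - 1 = 53/9 ≈ 5.8889)
S(q) = 53/9
-466 + S(15) = -466 + 53/9 = -4141/9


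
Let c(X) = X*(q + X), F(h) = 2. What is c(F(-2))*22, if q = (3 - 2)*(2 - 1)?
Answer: 132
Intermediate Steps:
q = 1 (q = 1*1 = 1)
c(X) = X*(1 + X)
c(F(-2))*22 = (2*(1 + 2))*22 = (2*3)*22 = 6*22 = 132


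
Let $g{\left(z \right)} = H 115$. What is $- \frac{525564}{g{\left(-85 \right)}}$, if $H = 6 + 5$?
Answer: $- \frac{525564}{1265} \approx -415.47$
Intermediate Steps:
$H = 11$
$g{\left(z \right)} = 1265$ ($g{\left(z \right)} = 11 \cdot 115 = 1265$)
$- \frac{525564}{g{\left(-85 \right)}} = - \frac{525564}{1265}$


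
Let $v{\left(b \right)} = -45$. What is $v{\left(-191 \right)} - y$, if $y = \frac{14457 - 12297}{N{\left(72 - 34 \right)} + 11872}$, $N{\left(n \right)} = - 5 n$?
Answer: $- \frac{29325}{649} \approx -45.185$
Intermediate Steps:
$y = \frac{120}{649}$ ($y = \frac{14457 - 12297}{- 5 \left(72 - 34\right) + 11872} = \frac{2160}{- 5 \left(72 - 34\right) + 11872} = \frac{2160}{\left(-5\right) 38 + 11872} = \frac{2160}{-190 + 11872} = \frac{2160}{11682} = 2160 \cdot \frac{1}{11682} = \frac{120}{649} \approx 0.1849$)
$v{\left(-191 \right)} - y = -45 - \frac{120}{649} = - \frac{29325}{649}$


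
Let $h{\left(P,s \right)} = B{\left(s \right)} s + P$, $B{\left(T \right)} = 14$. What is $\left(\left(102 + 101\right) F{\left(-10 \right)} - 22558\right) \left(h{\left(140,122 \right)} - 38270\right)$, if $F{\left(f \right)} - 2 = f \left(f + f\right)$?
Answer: $-671913056$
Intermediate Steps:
$F{\left(f \right)} = 2 + 2 f^{2}$ ($F{\left(f \right)} = 2 + f \left(f + f\right) = 2 + f 2 f = 2 + 2 f^{2}$)
$h{\left(P,s \right)} = P + 14 s$ ($h{\left(P,s \right)} = 14 s + P = P + 14 s$)
$\left(\left(102 + 101\right) F{\left(-10 \right)} - 22558\right) \left(h{\left(140,122 \right)} - 38270\right) = \left(\left(102 + 101\right) \left(2 + 2 \left(-10\right)^{2}\right) - 22558\right) \left(\left(140 + 14 \cdot 122\right) - 38270\right) = \left(203 \left(2 + 2 \cdot 100\right) - 22558\right) \left(\left(140 + 1708\right) - 38270\right) = \left(203 \left(2 + 200\right) - 22558\right) \left(1848 - 38270\right) = \left(203 \cdot 202 - 22558\right) \left(-36422\right) = \left(41006 - 22558\right) \left(-36422\right) = 18448 \left(-36422\right) = -671913056$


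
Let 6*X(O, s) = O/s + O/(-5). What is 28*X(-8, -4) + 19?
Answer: 179/5 ≈ 35.800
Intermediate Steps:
X(O, s) = -O/30 + O/(6*s) (X(O, s) = (O/s + O/(-5))/6 = (O/s + O*(-⅕))/6 = (O/s - O/5)/6 = (-O/5 + O/s)/6 = -O/30 + O/(6*s))
28*X(-8, -4) + 19 = 28*((1/30)*(-8)*(5 - 1*(-4))/(-4)) + 19 = 28*((1/30)*(-8)*(-¼)*(5 + 4)) + 19 = 28*((1/30)*(-8)*(-¼)*9) + 19 = 28*(⅗) + 19 = 84/5 + 19 = 179/5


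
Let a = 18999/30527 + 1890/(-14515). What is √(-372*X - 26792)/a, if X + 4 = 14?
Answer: 354479524*I*√1907/43614891 ≈ 354.92*I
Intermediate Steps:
X = 10 (X = -4 + 14 = 10)
a = 43614891/88619881 (a = 18999*(1/30527) + 1890*(-1/14515) = 18999/30527 - 378/2903 = 43614891/88619881 ≈ 0.49216)
√(-372*X - 26792)/a = √(-372*10 - 26792)/(43614891/88619881) = √(-3720 - 26792)*(88619881/43614891) = √(-30512)*(88619881/43614891) = (4*I*√1907)*(88619881/43614891) = 354479524*I*√1907/43614891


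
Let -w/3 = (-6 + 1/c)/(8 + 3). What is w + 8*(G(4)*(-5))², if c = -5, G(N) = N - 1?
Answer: 99093/55 ≈ 1801.7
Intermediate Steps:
G(N) = -1 + N
w = 93/55 (w = -3*(-6 + 1/(-5))/(8 + 3) = -3*(-6 - ⅕)/11 = -(-93)/(5*11) = -3*(-31/55) = 93/55 ≈ 1.6909)
w + 8*(G(4)*(-5))² = 93/55 + 8*((-1 + 4)*(-5))² = 93/55 + 8*(3*(-5))² = 93/55 + 8*(-15)² = 93/55 + 8*225 = 93/55 + 1800 = 99093/55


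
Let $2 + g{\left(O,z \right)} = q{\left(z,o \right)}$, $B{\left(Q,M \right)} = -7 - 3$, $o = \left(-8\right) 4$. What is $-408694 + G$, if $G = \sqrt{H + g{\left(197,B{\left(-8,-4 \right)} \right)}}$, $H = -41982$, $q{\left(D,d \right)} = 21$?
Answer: $-408694 + i \sqrt{41963} \approx -4.0869 \cdot 10^{5} + 204.85 i$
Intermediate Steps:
$o = -32$
$B{\left(Q,M \right)} = -10$
$g{\left(O,z \right)} = 19$ ($g{\left(O,z \right)} = -2 + 21 = 19$)
$G = i \sqrt{41963}$ ($G = \sqrt{-41982 + 19} = \sqrt{-41963} = i \sqrt{41963} \approx 204.85 i$)
$-408694 + G = -408694 + i \sqrt{41963}$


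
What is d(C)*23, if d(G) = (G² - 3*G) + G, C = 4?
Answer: 184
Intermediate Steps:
d(G) = G² - 2*G
d(C)*23 = (4*(-2 + 4))*23 = (4*2)*23 = 8*23 = 184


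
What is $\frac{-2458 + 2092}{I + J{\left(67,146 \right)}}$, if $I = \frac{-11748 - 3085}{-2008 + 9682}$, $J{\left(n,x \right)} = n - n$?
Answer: $\frac{2808684}{14833} \approx 189.35$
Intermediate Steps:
$J{\left(n,x \right)} = 0$
$I = - \frac{14833}{7674} \approx -1.9329$
$\frac{-2458 + 2092}{I + J{\left(67,146 \right)}} = \frac{-2458 + 2092}{- \frac{14833}{7674} + 0} = - \frac{366}{- \frac{14833}{7674}} = \left(-366\right) \left(- \frac{7674}{14833}\right) = \frac{2808684}{14833}$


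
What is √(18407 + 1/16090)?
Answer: √4765353272790/16090 ≈ 135.67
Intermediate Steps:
√(18407 + 1/16090) = √(296168631/16090) = √4765353272790/16090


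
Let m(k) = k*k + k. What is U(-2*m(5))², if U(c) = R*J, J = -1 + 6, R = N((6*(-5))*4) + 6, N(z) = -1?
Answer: 625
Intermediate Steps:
R = 5 (R = -1 + 6 = 5)
J = 5
m(k) = k + k² (m(k) = k² + k = k + k²)
U(c) = 25 (U(c) = 5*5 = 25)
U(-2*m(5))² = 25² = 625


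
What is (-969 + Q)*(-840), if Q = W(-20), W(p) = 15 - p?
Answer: 784560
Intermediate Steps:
Q = 35 (Q = 15 - 1*(-20) = 15 + 20 = 35)
(-969 + Q)*(-840) = (-969 + 35)*(-840) = -934*(-840) = 784560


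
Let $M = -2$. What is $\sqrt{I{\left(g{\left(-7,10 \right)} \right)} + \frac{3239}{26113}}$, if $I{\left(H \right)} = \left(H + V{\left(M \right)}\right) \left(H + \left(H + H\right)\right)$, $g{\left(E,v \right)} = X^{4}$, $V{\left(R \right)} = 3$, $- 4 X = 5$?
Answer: $\frac{\sqrt{1786551263870627}}{6684928} \approx 6.3228$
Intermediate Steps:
$X = - \frac{5}{4}$ ($X = \left(- \frac{1}{4}\right) 5 = - \frac{5}{4} \approx -1.25$)
$g{\left(E,v \right)} = \frac{625}{256}$ ($g{\left(E,v \right)} = \left(- \frac{5}{4}\right)^{4} = \frac{625}{256}$)
$I{\left(H \right)} = 3 H \left(3 + H\right)$ ($I{\left(H \right)} = \left(H + 3\right) \left(H + \left(H + H\right)\right) = \left(3 + H\right) \left(H + 2 H\right) = \left(3 + H\right) 3 H = 3 H \left(3 + H\right)$)
$\sqrt{I{\left(g{\left(-7,10 \right)} \right)} + \frac{3239}{26113}} = \sqrt{3 \cdot \frac{625}{256} \left(3 + \frac{625}{256}\right) + \frac{3239}{26113}} = \sqrt{3 \cdot \frac{625}{256} \cdot \frac{1393}{256} + 3239 \cdot \frac{1}{26113}} = \sqrt{\frac{2611875}{65536} + \frac{3239}{26113}} = \sqrt{\frac{68416162979}{1711341568}} = \frac{\sqrt{1786551263870627}}{6684928}$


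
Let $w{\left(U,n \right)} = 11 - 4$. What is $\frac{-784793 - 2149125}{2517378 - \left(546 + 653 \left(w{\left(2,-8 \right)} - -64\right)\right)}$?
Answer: $- \frac{2933918}{2470469} \approx -1.1876$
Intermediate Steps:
$w{\left(U,n \right)} = 7$
$\frac{-784793 - 2149125}{2517378 - \left(546 + 653 \left(w{\left(2,-8 \right)} - -64\right)\right)} = \frac{-784793 - 2149125}{2517378 - \left(546 + 653 \left(7 - -64\right)\right)} = - \frac{2933918}{2517378 - \left(546 + 653 \left(7 + 64\right)\right)} = - \frac{2933918}{2517378 - 46909} = - \frac{2933918}{2470469}$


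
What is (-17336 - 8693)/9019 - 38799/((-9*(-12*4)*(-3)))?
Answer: 3903637/144304 ≈ 27.051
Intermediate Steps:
(-17336 - 8693)/9019 - 38799/((-9*(-12*4)*(-3))) = -26029*1/9019 - 38799/((-(-432)*(-3))) = -26029/9019 - 38799/((-9*144)) = -26029/9019 - 38799/(-1296) = -26029/9019 - 38799*(-1/1296) = -26029/9019 + 479/16 = 3903637/144304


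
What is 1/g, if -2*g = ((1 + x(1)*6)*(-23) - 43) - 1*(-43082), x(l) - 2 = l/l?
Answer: -1/21301 ≈ -4.6946e-5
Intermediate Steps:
x(l) = 3 (x(l) = 2 + l/l = 2 + 1 = 3)
g = -21301 (g = -(((1 + 3*6)*(-23) - 43) - 1*(-43082))/2 = -(((1 + 18)*(-23) - 43) + 43082)/2 = -((19*(-23) - 43) + 43082)/2 = -((-437 - 43) + 43082)/2 = -(-480 + 43082)/2 = -1/2*42602 = -21301)
1/g = 1/(-21301) = -1/21301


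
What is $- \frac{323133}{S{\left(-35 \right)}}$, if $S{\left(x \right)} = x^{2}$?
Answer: $- \frac{323133}{1225} \approx -263.78$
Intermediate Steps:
$- \frac{323133}{S{\left(-35 \right)}} = - \frac{323133}{\left(-35\right)^{2}} = - \frac{323133}{1225}$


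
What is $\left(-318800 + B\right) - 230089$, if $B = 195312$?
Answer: $-353577$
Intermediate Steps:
$\left(-318800 + B\right) - 230089 = \left(-318800 + 195312\right) - 230089 = -123488 - 230089 = -353577$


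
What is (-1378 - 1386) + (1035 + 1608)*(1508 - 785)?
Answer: 1908125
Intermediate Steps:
(-1378 - 1386) + (1035 + 1608)*(1508 - 785) = -2764 + 2643*723 = -2764 + 1910889 = 1908125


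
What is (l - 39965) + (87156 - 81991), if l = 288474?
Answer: 253674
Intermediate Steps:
(l - 39965) + (87156 - 81991) = (288474 - 39965) + (87156 - 81991) = 248509 + 5165 = 253674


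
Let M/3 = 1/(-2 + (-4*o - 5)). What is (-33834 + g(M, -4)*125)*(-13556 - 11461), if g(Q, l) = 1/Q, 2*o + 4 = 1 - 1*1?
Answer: 845382803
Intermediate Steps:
o = -2 (o = -2 + (1 - 1*1)/2 = -2 + (1 - 1)/2 = -2 + (½)*0 = -2 + 0 = -2)
M = 3 (M = 3/(-2 + (-4*(-2) - 5)) = 3/(-2 + (8 - 5)) = 3/(-2 + 3) = 3/1 = 3*1 = 3)
(-33834 + g(M, -4)*125)*(-13556 - 11461) = (-33834 + 125/3)*(-13556 - 11461) = (-33834 + (⅓)*125)*(-25017) = (-33834 + 125/3)*(-25017) = -101377/3*(-25017) = 845382803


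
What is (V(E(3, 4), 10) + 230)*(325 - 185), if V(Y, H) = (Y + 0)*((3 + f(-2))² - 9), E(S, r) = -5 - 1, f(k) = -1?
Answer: 36400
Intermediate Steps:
E(S, r) = -6
V(Y, H) = -5*Y (V(Y, H) = (Y + 0)*((3 - 1)² - 9) = Y*(2² - 9) = Y*(4 - 9) = Y*(-5) = -5*Y)
(V(E(3, 4), 10) + 230)*(325 - 185) = (-5*(-6) + 230)*(325 - 185) = (30 + 230)*140 = 260*140 = 36400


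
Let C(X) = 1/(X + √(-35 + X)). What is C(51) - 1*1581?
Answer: -86954/55 ≈ -1581.0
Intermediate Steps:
C(51) - 1*1581 = 1/(51 + √(-35 + 51)) - 1*1581 = 1/(51 + √16) - 1581 = 1/(51 + 4) - 1581 = 1/55 - 1581 = -86954/55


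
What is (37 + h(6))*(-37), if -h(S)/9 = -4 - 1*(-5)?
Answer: -1036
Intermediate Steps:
h(S) = -9 (h(S) = -9*(-4 - 1*(-5)) = -9*(-4 + 5) = -9*1 = -9)
(37 + h(6))*(-37) = (37 - 9)*(-37) = 28*(-37) = -1036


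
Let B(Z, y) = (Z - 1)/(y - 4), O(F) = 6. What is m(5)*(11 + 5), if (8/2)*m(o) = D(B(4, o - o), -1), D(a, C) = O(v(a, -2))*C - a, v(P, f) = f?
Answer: -21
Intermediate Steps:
B(Z, y) = (-1 + Z)/(-4 + y)
D(a, C) = -a + 6*C (D(a, C) = 6*C - a = -a + 6*C)
m(o) = -21/16 (m(o) = (-(-1 + 4)/(-4 + (o - o)) + 6*(-1))/4 = (-3/(-4 + 0) - 6)/4 = (-3/(-4) - 6)/4 = (-(-1)*3/4 - 6)/4 = (-1*(-¾) - 6)/4 = (¾ - 6)/4 = (¼)*(-21/4) = -21/16)
m(5)*(11 + 5) = -21*(11 + 5)/16 = -21/16*16 = -21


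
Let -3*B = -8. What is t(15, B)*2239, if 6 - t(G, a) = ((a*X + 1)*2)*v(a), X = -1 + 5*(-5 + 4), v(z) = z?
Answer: 192554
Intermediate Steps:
X = -6 (X = -1 + 5*(-1) = -1 - 5 = -6)
B = 8/3 (B = -⅓*(-8) = 8/3 ≈ 2.6667)
t(G, a) = 6 - a*(2 - 12*a) (t(G, a) = 6 - (a*(-6) + 1)*2*a = 6 - (-6*a + 1)*2*a = 6 - (1 - 6*a)*2*a = 6 - (2 - 12*a)*a = 6 - a*(2 - 12*a))
t(15, B)*2239 = (6 - 2*8/3 + 12*(8/3)²)*2239 = (6 - 16/3 + 12*(64/9))*2239 = (6 - 16/3 + 256/3)*2239 = 86*2239 = 192554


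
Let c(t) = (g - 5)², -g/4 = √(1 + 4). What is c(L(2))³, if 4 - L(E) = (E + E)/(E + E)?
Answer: 3677625 + 1643000*√5 ≈ 7.3515e+6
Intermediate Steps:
g = -4*√5 (g = -4*√(1 + 4) = -4*√5 ≈ -8.9443)
L(E) = 3 (L(E) = 4 - (E + E)/(E + E) = 4 - 2*E/(2*E) = 4 - 2*E*1/(2*E) = 4 - 1*1 = 4 - 1 = 3)
c(t) = (-5 - 4*√5)² (c(t) = (-4*√5 - 5)² = (-5 - 4*√5)²)
c(L(2))³ = (105 + 40*√5)³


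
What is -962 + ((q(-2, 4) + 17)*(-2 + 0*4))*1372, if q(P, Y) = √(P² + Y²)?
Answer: -47610 - 5488*√5 ≈ -59882.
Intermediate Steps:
-962 + ((q(-2, 4) + 17)*(-2 + 0*4))*1372 = -962 + ((√((-2)² + 4²) + 17)*(-2 + 0*4))*1372 = -962 + ((√(4 + 16) + 17)*(-2 + 0))*1372 = -962 + ((√20 + 17)*(-2))*1372 = -962 + ((2*√5 + 17)*(-2))*1372 = -962 + ((17 + 2*√5)*(-2))*1372 = -962 + (-34 - 4*√5)*1372 = -962 + (-46648 - 5488*√5) = -47610 - 5488*√5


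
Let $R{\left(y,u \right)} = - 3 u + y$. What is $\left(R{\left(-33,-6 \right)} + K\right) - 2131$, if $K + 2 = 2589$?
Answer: $441$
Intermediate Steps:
$K = 2587$ ($K = -2 + 2589 = 2587$)
$R{\left(y,u \right)} = y - 3 u$
$\left(R{\left(-33,-6 \right)} + K\right) - 2131 = \left(\left(-33 - -18\right) + 2587\right) - 2131 = \left(\left(-33 + 18\right) + 2587\right) - 2131 = \left(-15 + 2587\right) - 2131 = 2572 - 2131 = 441$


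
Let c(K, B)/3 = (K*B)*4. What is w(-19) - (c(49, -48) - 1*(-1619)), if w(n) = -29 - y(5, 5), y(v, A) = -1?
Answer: 26577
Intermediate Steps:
c(K, B) = 12*B*K (c(K, B) = 3*((K*B)*4) = 3*((B*K)*4) = 3*(4*B*K) = 12*B*K)
w(n) = -28 (w(n) = -29 - 1*(-1) = -29 + 1 = -28)
w(-19) - (c(49, -48) - 1*(-1619)) = -28 - (12*(-48)*49 - 1*(-1619)) = -28 - (-28224 + 1619) = -28 - 1*(-26605) = -28 + 26605 = 26577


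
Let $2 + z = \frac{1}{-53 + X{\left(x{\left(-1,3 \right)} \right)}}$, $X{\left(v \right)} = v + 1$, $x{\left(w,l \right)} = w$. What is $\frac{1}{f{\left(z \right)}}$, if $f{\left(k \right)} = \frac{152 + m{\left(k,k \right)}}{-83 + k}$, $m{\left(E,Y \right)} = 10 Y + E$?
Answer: $- \frac{1502}{2293} \approx -0.65504$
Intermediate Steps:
$X{\left(v \right)} = 1 + v$
$m{\left(E,Y \right)} = E + 10 Y$
$z = - \frac{107}{53}$ ($z = -2 + \frac{1}{-53 + \left(1 - 1\right)} = -2 + \frac{1}{-53 + 0} = -2 + \frac{1}{-53} = -2 - \frac{1}{53} = - \frac{107}{53} \approx -2.0189$)
$f{\left(k \right)} = \frac{152 + 11 k}{-83 + k}$ ($f{\left(k \right)} = \frac{152 + \left(k + 10 k\right)}{-83 + k} = \frac{152 + 11 k}{-83 + k}$)
$\frac{1}{f{\left(z \right)}} = \frac{1}{\frac{1}{-83 - \frac{107}{53}} \left(152 + 11 \left(- \frac{107}{53}\right)\right)} = \frac{1}{\frac{1}{- \frac{4506}{53}} \left(152 - \frac{1177}{53}\right)} = \frac{1}{\left(- \frac{53}{4506}\right) \frac{6879}{53}} = \frac{1}{- \frac{2293}{1502}} = - \frac{1502}{2293}$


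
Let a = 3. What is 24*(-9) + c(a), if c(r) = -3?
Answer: -219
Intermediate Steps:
24*(-9) + c(a) = 24*(-9) - 3 = -216 - 3 = -219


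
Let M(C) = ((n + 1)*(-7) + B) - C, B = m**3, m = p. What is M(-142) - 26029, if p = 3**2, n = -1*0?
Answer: -25165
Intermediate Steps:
n = 0
p = 9
m = 9
B = 729 (B = 9**3 = 729)
M(C) = 722 - C (M(C) = ((0 + 1)*(-7) + 729) - C = (1*(-7) + 729) - C = (-7 + 729) - C = 722 - C)
M(-142) - 26029 = (722 - 1*(-142)) - 26029 = (722 + 142) - 26029 = 864 - 26029 = -25165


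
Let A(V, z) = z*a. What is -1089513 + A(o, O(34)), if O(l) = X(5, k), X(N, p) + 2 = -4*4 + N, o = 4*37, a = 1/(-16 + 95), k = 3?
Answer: -86071540/79 ≈ -1.0895e+6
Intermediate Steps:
a = 1/79 ≈ 0.012658
o = 148
X(N, p) = -18 + N (X(N, p) = -2 + (-4*4 + N) = -2 + (-16 + N) = -18 + N)
O(l) = -13 (O(l) = -18 + 5 = -13)
A(V, z) = z/79 (A(V, z) = z*(1/79) = z/79)
-1089513 + A(o, O(34)) = -1089513 + (1/79)*(-13) = -1089513 - 13/79 = -86071540/79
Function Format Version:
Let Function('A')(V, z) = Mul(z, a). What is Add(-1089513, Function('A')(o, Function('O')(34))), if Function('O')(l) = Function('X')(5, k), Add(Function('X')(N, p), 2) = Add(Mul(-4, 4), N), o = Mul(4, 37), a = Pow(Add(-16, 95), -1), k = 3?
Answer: Rational(-86071540, 79) ≈ -1.0895e+6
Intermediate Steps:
a = Rational(1, 79) (a = Pow(79, -1) = Rational(1, 79) ≈ 0.012658)
o = 148
Function('X')(N, p) = Add(-18, N) (Function('X')(N, p) = Add(-2, Add(Mul(-4, 4), N)) = Add(-2, Add(-16, N)) = Add(-18, N))
Function('O')(l) = -13 (Function('O')(l) = Add(-18, 5) = -13)
Function('A')(V, z) = Mul(Rational(1, 79), z) (Function('A')(V, z) = Mul(z, Rational(1, 79)) = Mul(Rational(1, 79), z))
Add(-1089513, Function('A')(o, Function('O')(34))) = Add(-1089513, Mul(Rational(1, 79), -13)) = Add(-1089513, Rational(-13, 79)) = Rational(-86071540, 79)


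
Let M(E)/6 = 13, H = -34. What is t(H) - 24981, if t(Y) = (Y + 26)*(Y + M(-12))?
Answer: -25333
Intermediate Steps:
M(E) = 78 (M(E) = 6*13 = 78)
t(Y) = (26 + Y)*(78 + Y) (t(Y) = (Y + 26)*(Y + 78) = (26 + Y)*(78 + Y))
t(H) - 24981 = (2028 + (-34)**2 + 104*(-34)) - 24981 = (2028 + 1156 - 3536) - 24981 = -352 - 24981 = -25333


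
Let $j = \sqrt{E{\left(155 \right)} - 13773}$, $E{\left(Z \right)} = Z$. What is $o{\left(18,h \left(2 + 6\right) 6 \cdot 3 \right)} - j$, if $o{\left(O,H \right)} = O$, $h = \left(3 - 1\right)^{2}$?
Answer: $18 - i \sqrt{13618} \approx 18.0 - 116.7 i$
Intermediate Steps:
$h = 4$ ($h = 2^{2} = 4$)
$j = i \sqrt{13618}$ ($j = \sqrt{155 - 13773} = \sqrt{-13618} = i \sqrt{13618} \approx 116.7 i$)
$o{\left(18,h \left(2 + 6\right) 6 \cdot 3 \right)} - j = 18 - i \sqrt{13618}$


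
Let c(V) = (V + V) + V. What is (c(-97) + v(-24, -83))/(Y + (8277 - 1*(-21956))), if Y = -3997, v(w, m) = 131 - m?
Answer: -11/3748 ≈ -0.0029349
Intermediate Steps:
c(V) = 3*V (c(V) = 2*V + V = 3*V)
(c(-97) + v(-24, -83))/(Y + (8277 - 1*(-21956))) = (3*(-97) + (131 - 1*(-83)))/(-3997 + (8277 - 1*(-21956))) = (-291 + (131 + 83))/(-3997 + (8277 + 21956)) = (-291 + 214)/(-3997 + 30233) = -77/26236 = -77*1/26236 = -11/3748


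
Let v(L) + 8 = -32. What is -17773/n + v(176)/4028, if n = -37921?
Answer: 17518201/38186447 ≈ 0.45875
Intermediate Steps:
v(L) = -40 (v(L) = -8 - 32 = -40)
-17773/n + v(176)/4028 = -17773/(-37921) - 40/4028 = -17773*(-1/37921) - 40*1/4028 = 17773/37921 - 10/1007 = 17518201/38186447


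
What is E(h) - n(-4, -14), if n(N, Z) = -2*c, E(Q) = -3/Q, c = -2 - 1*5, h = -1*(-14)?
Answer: -199/14 ≈ -14.214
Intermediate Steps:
h = 14
c = -7 (c = -2 - 5 = -7)
n(N, Z) = 14 (n(N, Z) = -2*(-7) = 14)
E(h) - n(-4, -14) = -3/14 - 1*14 = -3*1/14 - 14 = -3/14 - 14 = -199/14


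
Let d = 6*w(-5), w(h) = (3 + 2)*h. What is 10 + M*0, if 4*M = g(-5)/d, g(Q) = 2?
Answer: 10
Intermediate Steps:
w(h) = 5*h
d = -150 (d = 6*(5*(-5)) = 6*(-25) = -150)
M = -1/300 (M = (2/(-150))/4 = (2*(-1/150))/4 = (¼)*(-1/75) = -1/300 ≈ -0.0033333)
10 + M*0 = 10 - 1/300*0 = 10 + 0 = 10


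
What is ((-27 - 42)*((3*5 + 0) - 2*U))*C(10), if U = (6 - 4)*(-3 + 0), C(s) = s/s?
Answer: -1863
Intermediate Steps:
C(s) = 1
U = -6 (U = 2*(-3) = -6)
((-27 - 42)*((3*5 + 0) - 2*U))*C(10) = ((-27 - 42)*((3*5 + 0) - 2*(-6)))*1 = -69*((15 + 0) + 12)*1 = -69*(15 + 12)*1 = -69*27*1 = -1863*1 = -1863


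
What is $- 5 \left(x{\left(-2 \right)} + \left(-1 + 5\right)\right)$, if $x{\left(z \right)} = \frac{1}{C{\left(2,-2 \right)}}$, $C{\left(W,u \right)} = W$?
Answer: $- \frac{45}{2} \approx -22.5$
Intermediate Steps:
$x{\left(z \right)} = \frac{1}{2}$
$- 5 \left(x{\left(-2 \right)} + \left(-1 + 5\right)\right) = - 5 \left(\frac{1}{2} + \left(-1 + 5\right)\right) = - 5 \left(\frac{1}{2} + 4\right) = \left(-5\right) \frac{9}{2} = - \frac{45}{2}$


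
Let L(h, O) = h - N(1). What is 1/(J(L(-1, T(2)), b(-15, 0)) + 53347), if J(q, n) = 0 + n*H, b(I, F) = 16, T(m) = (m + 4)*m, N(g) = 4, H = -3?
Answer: 1/53299 ≈ 1.8762e-5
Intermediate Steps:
T(m) = m*(4 + m) (T(m) = (4 + m)*m = m*(4 + m))
L(h, O) = -4 + h (L(h, O) = h - 1*4 = h - 4 = -4 + h)
J(q, n) = -3*n (J(q, n) = 0 + n*(-3) = 0 - 3*n = -3*n)
1/(J(L(-1, T(2)), b(-15, 0)) + 53347) = 1/(-3*16 + 53347) = 1/(-48 + 53347) = 1/53299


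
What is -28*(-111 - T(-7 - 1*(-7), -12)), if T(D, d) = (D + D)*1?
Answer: 3108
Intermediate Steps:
T(D, d) = 2*D (T(D, d) = (2*D)*1 = 2*D)
-28*(-111 - T(-7 - 1*(-7), -12)) = -28*(-111 - 2*(-7 - 1*(-7))) = -28*(-111 - 2*(-7 + 7)) = -28*(-111 - 2*0) = -28*(-111 - 1*0) = -28*(-111 + 0) = -28*(-111) = 3108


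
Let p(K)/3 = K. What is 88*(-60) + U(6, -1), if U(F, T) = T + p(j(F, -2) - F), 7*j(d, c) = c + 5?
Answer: -37084/7 ≈ -5297.7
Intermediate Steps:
j(d, c) = 5/7 + c/7 (j(d, c) = (c + 5)/7 = (5 + c)/7 = 5/7 + c/7)
p(K) = 3*K
U(F, T) = 9/7 + T - 3*F (U(F, T) = T + 3*((5/7 + (⅐)*(-2)) - F) = T + 3*((5/7 - 2/7) - F) = T + 3*(3/7 - F) = T + (9/7 - 3*F) = 9/7 + T - 3*F)
88*(-60) + U(6, -1) = 88*(-60) + (9/7 - 1 - 3*6) = -5280 + (9/7 - 1 - 18) = -5280 - 124/7 = -37084/7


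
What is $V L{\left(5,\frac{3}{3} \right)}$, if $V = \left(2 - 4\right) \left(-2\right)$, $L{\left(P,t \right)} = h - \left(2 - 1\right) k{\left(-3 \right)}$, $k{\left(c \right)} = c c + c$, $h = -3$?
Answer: $-36$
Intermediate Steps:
$k{\left(c \right)} = c + c^{2}$ ($k{\left(c \right)} = c^{2} + c = c + c^{2}$)
$L{\left(P,t \right)} = -9$ ($L{\left(P,t \right)} = -3 - \left(2 - 1\right) \left(- 3 \left(1 - 3\right)\right) = -3 - 1 \left(\left(-3\right) \left(-2\right)\right) = -3 - 1 \cdot 6 = -3 - 6 = -9$)
$V = 4$ ($V = \left(-2\right) \left(-2\right) = 4$)
$V L{\left(5,\frac{3}{3} \right)} = 4 \left(-9\right) = -36$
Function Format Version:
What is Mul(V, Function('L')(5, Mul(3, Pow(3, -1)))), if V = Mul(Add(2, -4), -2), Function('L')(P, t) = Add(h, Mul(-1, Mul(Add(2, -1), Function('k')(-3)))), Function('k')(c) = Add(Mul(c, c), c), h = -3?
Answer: -36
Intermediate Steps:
Function('k')(c) = Add(c, Pow(c, 2)) (Function('k')(c) = Add(Pow(c, 2), c) = Add(c, Pow(c, 2)))
Function('L')(P, t) = -9 (Function('L')(P, t) = Add(-3, Mul(-1, Mul(Add(2, -1), Mul(-3, Add(1, -3))))) = Add(-3, Mul(-1, Mul(1, Mul(-3, -2)))) = Add(-3, Mul(-1, Mul(1, 6))) = Add(-3, Mul(-1, 6)) = Add(-3, -6) = -9)
V = 4 (V = Mul(-2, -2) = 4)
Mul(V, Function('L')(5, Mul(3, Pow(3, -1)))) = Mul(4, -9) = -36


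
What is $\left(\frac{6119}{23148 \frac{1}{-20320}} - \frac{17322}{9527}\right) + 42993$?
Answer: $\frac{2074079813303}{55132749} \approx 37620.0$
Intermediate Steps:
$\left(\frac{6119}{23148 \frac{1}{-20320}} - \frac{17322}{9527}\right) + 42993 = \left(\frac{6119}{23148 \left(- \frac{1}{20320}\right)} - \frac{17322}{9527}\right) + 42993 = \left(\frac{6119}{- \frac{5787}{5080}} - \frac{17322}{9527}\right) + 42993 = \left(6119 \left(- \frac{5080}{5787}\right) - \frac{17322}{9527}\right) + 42993 = \left(- \frac{31084520}{5787} - \frac{17322}{9527}\right) + 42993 = - \frac{296242464454}{55132749} + 42993 = \frac{2074079813303}{55132749}$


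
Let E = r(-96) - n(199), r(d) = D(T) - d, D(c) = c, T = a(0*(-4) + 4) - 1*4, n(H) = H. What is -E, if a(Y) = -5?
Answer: 112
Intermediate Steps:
T = -9 (T = -5 - 1*4 = -5 - 4 = -9)
r(d) = -9 - d
E = -112 (E = (-9 - 1*(-96)) - 1*199 = (-9 + 96) - 199 = 87 - 199 = -112)
-E = -1*(-112) = 112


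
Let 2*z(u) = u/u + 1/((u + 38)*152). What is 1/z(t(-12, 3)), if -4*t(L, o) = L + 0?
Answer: 12464/6233 ≈ 1.9997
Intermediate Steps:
t(L, o) = -L/4 (t(L, o) = -(L + 0)/4 = -L/4)
z(u) = ½ + 1/(304*(38 + u)) (z(u) = (u/u + 1/((u + 38)*152))/2 = (1 + (1/152)/(38 + u))/2 = (1 + 1/(152*(38 + u)))/2 = ½ + 1/(304*(38 + u)))
1/z(t(-12, 3)) = 1/((5777 + 152*(-¼*(-12)))/(304*(38 - ¼*(-12)))) = 1/((5777 + 152*3)/(304*(38 + 3))) = 1/((1/304)*(5777 + 456)/41) = 1/((1/304)*(1/41)*6233) = 1/(6233/12464) = 12464/6233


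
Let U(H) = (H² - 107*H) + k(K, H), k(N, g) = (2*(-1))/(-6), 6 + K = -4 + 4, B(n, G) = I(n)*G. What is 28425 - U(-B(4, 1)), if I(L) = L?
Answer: 83942/3 ≈ 27981.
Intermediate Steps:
B(n, G) = G*n (B(n, G) = n*G = G*n)
K = -6 (K = -6 + (-4 + 4) = -6 + 0 = -6)
k(N, g) = ⅓ (k(N, g) = -2*(-⅙) = ⅓)
U(H) = ⅓ + H² - 107*H (U(H) = (H² - 107*H) + ⅓ = ⅓ + H² - 107*H)
28425 - U(-B(4, 1)) = 28425 - (⅓ + (-4)² - (-107)*1*4) = 28425 - (⅓ + (-1*4)² - (-107)*4) = 28425 - (⅓ + (-4)² - 107*(-4)) = 28425 - (⅓ + 16 + 428) = 28425 - 1*1333/3 = 28425 - 1333/3 = 83942/3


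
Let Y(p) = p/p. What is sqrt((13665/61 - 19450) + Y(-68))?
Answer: 2*I*sqrt(17884041)/61 ≈ 138.65*I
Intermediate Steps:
Y(p) = 1
sqrt((13665/61 - 19450) + Y(-68)) = sqrt((13665/61 - 19450) + 1) = sqrt(-1172785/61 + 1) = sqrt(-1172724/61) = 2*I*sqrt(17884041)/61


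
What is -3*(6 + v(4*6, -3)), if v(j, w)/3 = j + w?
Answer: -207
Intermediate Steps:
v(j, w) = 3*j + 3*w (v(j, w) = 3*(j + w) = 3*j + 3*w)
-3*(6 + v(4*6, -3)) = -3*(6 + (3*(4*6) + 3*(-3))) = -3*(6 + (3*24 - 9)) = -3*(6 + (72 - 9)) = -3*(6 + 63) = -3*69 = -207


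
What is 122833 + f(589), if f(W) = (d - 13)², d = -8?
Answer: 123274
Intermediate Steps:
f(W) = 441 (f(W) = (-8 - 13)² = (-21)² = 441)
122833 + f(589) = 122833 + 441 = 123274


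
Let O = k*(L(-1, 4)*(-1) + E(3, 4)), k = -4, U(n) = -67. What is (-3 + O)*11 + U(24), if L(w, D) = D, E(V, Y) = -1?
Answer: 120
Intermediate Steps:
O = 20 (O = -4*(4*(-1) - 1) = -4*(-4 - 1) = -4*(-5) = 20)
(-3 + O)*11 + U(24) = (-3 + 20)*11 - 67 = 17*11 - 67 = 187 - 67 = 120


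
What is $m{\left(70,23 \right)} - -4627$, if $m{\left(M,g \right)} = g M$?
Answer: $6237$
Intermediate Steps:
$m{\left(M,g \right)} = M g$
$m{\left(70,23 \right)} - -4627 = 70 \cdot 23 - -4627 = 1610 + 4627 = 6237$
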